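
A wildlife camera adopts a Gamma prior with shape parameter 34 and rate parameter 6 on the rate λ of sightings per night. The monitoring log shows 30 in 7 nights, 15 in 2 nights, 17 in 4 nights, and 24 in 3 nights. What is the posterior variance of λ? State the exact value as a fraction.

Total count: 30 + 15 + 17 + 24 = 86.
Total exposure: 7 + 2 + 4 + 3 = 16 nights.
By Gamma–Poisson conjugacy, the posterior is Gamma(α + Σx, β + Σt) = Gamma(34 + 86, 6 + 16) = Gamma(120, 22).
Posterior variance = α'/β'² = 120/484 = 30/121.

30/121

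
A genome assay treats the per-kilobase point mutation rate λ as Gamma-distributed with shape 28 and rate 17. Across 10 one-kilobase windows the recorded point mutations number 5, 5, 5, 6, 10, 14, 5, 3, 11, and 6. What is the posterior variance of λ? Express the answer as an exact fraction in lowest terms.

Total count: 5 + 5 + 5 + 6 + 10 + 14 + 5 + 3 + 11 + 6 = 70.
Total exposure: 10 kilobases.
The Gamma prior is conjugate for the Poisson rate, so λ | data ~ Gamma(28+70, 17+10) = Gamma(98, 27).
Posterior variance = α'/β'² = 98/729.

98/729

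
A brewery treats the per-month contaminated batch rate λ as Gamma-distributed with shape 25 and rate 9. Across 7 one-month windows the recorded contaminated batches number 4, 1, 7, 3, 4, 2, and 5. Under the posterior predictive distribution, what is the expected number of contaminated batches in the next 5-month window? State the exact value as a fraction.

255/16

Total count: 4 + 1 + 7 + 3 + 4 + 2 + 5 = 26.
Total exposure: 7 months.
The Gamma prior is conjugate for the Poisson rate, so λ | data ~ Gamma(25+26, 9+7) = Gamma(51, 16).
Predictive mean over a 5-month window = T·E[λ|data] = 5·51/16 = 255/16.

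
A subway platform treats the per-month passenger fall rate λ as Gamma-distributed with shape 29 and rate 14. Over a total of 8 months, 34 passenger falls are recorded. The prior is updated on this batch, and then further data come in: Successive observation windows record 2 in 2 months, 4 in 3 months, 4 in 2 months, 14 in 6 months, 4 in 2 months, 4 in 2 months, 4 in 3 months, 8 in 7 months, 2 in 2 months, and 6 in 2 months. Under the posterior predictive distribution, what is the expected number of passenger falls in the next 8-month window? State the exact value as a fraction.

Total count 34 over total exposure 8 months.
After the first batch: Gamma(29 + 34, 14 + 8) = Gamma(63, 22).
Total count: 2 + 4 + 4 + 14 + 4 + 4 + 4 + 8 + 2 + 6 = 52.
Total exposure: 2 + 3 + 2 + 6 + 2 + 2 + 3 + 7 + 2 + 2 = 31 months.
After the second batch: Gamma(63 + 52, 22 + 31) = Gamma(115, 53).
Predictive mean over an 8-month window = T·E[λ|data] = 8·115/53 = 920/53.

920/53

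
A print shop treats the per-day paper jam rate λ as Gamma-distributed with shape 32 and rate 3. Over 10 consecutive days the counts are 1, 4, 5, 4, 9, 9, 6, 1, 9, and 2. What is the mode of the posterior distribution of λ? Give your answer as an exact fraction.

81/13

Total count: 1 + 4 + 5 + 4 + 9 + 9 + 6 + 1 + 9 + 2 = 50.
Total exposure: 10 days.
Conjugate update: add total count to the shape and total exposure to the rate, giving Gamma(82, 13).
Posterior mode = (α'−1)/β' = 81/13.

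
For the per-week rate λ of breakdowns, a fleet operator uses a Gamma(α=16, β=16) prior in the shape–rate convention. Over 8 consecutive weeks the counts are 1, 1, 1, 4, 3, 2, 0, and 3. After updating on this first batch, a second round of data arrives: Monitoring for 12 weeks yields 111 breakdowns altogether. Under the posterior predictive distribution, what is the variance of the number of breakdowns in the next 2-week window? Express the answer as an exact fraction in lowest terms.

Total count: 1 + 1 + 1 + 4 + 3 + 2 + 0 + 3 = 15.
Total exposure: 8 weeks.
After the first batch: Gamma(16 + 15, 16 + 8) = Gamma(31, 24).
Total count 111 over total exposure 12 weeks.
After the second batch: Gamma(31 + 111, 24 + 12) = Gamma(142, 36).
The posterior predictive for a window of length T is Negative Binomial with variance T·α'·(β'+T)/β'² = 2·142·38/1296 = 1349/162.

1349/162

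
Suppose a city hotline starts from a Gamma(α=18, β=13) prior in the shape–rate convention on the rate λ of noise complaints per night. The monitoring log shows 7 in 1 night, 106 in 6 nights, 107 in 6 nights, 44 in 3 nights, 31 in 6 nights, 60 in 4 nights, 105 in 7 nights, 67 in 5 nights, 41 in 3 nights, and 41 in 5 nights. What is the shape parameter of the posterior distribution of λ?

Total count: 7 + 106 + 107 + 44 + 31 + 60 + 105 + 67 + 41 + 41 = 609.
Total exposure: 1 + 6 + 6 + 3 + 6 + 4 + 7 + 5 + 3 + 5 = 46 nights.
Gamma(α, β) with Poisson data over total exposure Σt gives posterior Gamma(α+Σx, β+Σt) = Gamma(627, 59).

627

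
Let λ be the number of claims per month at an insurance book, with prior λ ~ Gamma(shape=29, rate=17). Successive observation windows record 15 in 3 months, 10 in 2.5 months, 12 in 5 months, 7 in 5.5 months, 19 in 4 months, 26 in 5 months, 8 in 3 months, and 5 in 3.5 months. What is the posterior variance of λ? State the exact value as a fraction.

524/9409

Total count: 15 + 10 + 12 + 7 + 19 + 26 + 8 + 5 = 102.
Total exposure: 3 + 2.5 + 5 + 5.5 + 4 + 5 + 3 + 3.5 = 31.5 months.
Gamma(α, β) with Poisson data over total exposure Σt gives posterior Gamma(α+Σx, β+Σt) = Gamma(131, 97/2).
Posterior variance = α'/β'² = 131/(9409/4) = 524/9409.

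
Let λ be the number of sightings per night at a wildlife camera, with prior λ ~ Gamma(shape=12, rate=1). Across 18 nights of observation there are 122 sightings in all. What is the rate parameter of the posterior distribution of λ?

19

Total count 122 over total exposure 18 nights.
Conjugate update: add total count to the shape and total exposure to the rate, giving Gamma(134, 19).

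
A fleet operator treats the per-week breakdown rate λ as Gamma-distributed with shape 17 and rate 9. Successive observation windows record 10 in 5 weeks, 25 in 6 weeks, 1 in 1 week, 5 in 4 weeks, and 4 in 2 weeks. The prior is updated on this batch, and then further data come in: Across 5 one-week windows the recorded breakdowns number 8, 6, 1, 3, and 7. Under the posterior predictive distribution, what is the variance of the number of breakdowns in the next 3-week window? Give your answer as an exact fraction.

9135/1024

Total count: 10 + 25 + 1 + 5 + 4 = 45.
Total exposure: 5 + 6 + 1 + 4 + 2 = 18 weeks.
After the first batch: Gamma(17 + 45, 9 + 18) = Gamma(62, 27).
Total count: 8 + 6 + 1 + 3 + 7 = 25.
Total exposure: 5 weeks.
After the second batch: Gamma(62 + 25, 27 + 5) = Gamma(87, 32).
The posterior predictive for a window of length T is Negative Binomial with variance T·α'·(β'+T)/β'² = 3·87·35/1024 = 9135/1024.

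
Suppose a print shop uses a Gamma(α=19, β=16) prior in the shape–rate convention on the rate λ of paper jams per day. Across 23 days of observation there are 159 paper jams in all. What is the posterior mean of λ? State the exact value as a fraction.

Total count 159 over total exposure 23 days.
Posterior: α' = 19 + 159 = 178, β' = 16 + 23 = 39.
Posterior mean = α'/β' = 178/39.

178/39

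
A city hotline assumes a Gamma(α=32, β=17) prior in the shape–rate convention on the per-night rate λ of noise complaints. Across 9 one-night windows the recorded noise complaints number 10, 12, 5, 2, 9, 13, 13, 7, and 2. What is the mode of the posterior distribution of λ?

4

Total count: 10 + 12 + 5 + 2 + 9 + 13 + 13 + 7 + 2 = 73.
Total exposure: 9 nights.
By Gamma–Poisson conjugacy, the posterior is Gamma(α + Σx, β + Σt) = Gamma(32 + 73, 17 + 9) = Gamma(105, 26).
Posterior mode = (α'−1)/β' = 104/26 = 4.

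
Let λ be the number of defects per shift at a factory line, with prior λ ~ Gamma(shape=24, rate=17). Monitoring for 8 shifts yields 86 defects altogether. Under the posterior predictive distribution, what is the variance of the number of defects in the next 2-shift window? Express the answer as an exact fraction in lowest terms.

1188/125

Total count 86 over total exposure 8 shifts.
The Gamma prior is conjugate for the Poisson rate, so λ | data ~ Gamma(24+86, 17+8) = Gamma(110, 25).
The posterior predictive for a window of length T is Negative Binomial with variance T·α'·(β'+T)/β'² = 2·110·27/625 = 1188/125.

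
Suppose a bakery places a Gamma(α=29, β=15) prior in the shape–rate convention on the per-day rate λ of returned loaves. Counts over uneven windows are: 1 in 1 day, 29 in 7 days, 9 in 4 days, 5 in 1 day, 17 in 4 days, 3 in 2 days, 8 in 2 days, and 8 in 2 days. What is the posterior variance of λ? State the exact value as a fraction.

Total count: 1 + 29 + 9 + 5 + 17 + 3 + 8 + 8 = 80.
Total exposure: 1 + 7 + 4 + 1 + 4 + 2 + 2 + 2 = 23 days.
The Gamma prior is conjugate for the Poisson rate, so λ | data ~ Gamma(29+80, 15+23) = Gamma(109, 38).
Posterior variance = α'/β'² = 109/1444.

109/1444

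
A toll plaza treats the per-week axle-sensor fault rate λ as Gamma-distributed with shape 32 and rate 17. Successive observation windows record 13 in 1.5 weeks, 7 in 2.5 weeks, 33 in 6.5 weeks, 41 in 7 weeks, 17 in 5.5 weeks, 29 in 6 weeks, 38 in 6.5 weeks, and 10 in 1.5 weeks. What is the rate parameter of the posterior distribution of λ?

54

Total count: 13 + 7 + 33 + 41 + 17 + 29 + 38 + 10 = 188.
Total exposure: 1.5 + 2.5 + 6.5 + 7 + 5.5 + 6 + 6.5 + 1.5 = 37 weeks.
Gamma(α, β) with Poisson data over total exposure Σt gives posterior Gamma(α+Σx, β+Σt) = Gamma(220, 54).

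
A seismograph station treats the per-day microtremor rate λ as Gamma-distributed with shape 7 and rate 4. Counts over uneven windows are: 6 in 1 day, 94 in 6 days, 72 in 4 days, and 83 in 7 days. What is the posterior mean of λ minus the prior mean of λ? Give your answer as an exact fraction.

Total count: 6 + 94 + 72 + 83 = 255.
Total exposure: 1 + 6 + 4 + 7 = 18 days.
By Gamma–Poisson conjugacy, the posterior is Gamma(α + Σx, β + Σt) = Gamma(7 + 255, 4 + 18) = Gamma(262, 22).
Posterior mean = 262/22 = 131/11; prior mean = 7/4 = 7/4. Difference = 131/11 − 7/4 = 447/44.

447/44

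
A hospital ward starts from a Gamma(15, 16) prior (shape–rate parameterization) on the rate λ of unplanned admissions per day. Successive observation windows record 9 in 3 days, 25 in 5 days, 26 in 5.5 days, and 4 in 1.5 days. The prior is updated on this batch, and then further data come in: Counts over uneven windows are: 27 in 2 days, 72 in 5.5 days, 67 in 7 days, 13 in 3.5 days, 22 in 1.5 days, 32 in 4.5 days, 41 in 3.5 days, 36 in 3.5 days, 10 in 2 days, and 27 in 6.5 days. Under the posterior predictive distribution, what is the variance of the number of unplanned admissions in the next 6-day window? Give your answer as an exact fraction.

Total count: 9 + 25 + 26 + 4 = 64.
Total exposure: 3 + 5 + 5.5 + 1.5 = 15 days.
After the first batch: Gamma(15 + 64, 16 + 15) = Gamma(79, 31).
Total count: 27 + 72 + 67 + 13 + 22 + 32 + 41 + 36 + 10 + 27 = 347.
Total exposure: 2 + 5.5 + 7 + 3.5 + 1.5 + 4.5 + 3.5 + 3.5 + 2 + 6.5 = 39.5 days.
After the second batch: Gamma(79 + 347, 31 + 39.5) = Gamma(426, 141/2).
The posterior predictive for a window of length T is Negative Binomial with variance T·α'·(β'+T)/β'² = 6·426·(153/2)/(19881/4) = 86904/2209.

86904/2209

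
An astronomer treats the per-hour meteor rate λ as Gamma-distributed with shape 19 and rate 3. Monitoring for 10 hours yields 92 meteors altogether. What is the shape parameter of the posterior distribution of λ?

111

Total count 92 over total exposure 10 hours.
Gamma(α, β) with Poisson data over total exposure Σt gives posterior Gamma(α+Σx, β+Σt) = Gamma(111, 13).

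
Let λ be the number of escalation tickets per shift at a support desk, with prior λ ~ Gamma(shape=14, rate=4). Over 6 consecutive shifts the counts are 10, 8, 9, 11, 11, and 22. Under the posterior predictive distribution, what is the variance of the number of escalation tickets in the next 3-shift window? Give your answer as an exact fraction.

663/20

Total count: 10 + 8 + 9 + 11 + 11 + 22 = 71.
Total exposure: 6 shifts.
By Gamma–Poisson conjugacy, the posterior is Gamma(α + Σx, β + Σt) = Gamma(14 + 71, 4 + 6) = Gamma(85, 10).
The posterior predictive for a window of length T is Negative Binomial with variance T·α'·(β'+T)/β'² = 3·85·13/100 = 663/20.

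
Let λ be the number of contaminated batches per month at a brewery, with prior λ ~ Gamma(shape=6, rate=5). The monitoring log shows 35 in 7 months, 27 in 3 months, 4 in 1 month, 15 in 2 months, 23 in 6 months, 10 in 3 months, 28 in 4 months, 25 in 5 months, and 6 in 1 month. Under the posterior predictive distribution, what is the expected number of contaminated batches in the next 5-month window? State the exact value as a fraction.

895/37

Total count: 35 + 27 + 4 + 15 + 23 + 10 + 28 + 25 + 6 = 173.
Total exposure: 7 + 3 + 1 + 2 + 6 + 3 + 4 + 5 + 1 = 32 months.
The Gamma prior is conjugate for the Poisson rate, so λ | data ~ Gamma(6+173, 5+32) = Gamma(179, 37).
Predictive mean over a 5-month window = T·E[λ|data] = 5·179/37 = 895/37.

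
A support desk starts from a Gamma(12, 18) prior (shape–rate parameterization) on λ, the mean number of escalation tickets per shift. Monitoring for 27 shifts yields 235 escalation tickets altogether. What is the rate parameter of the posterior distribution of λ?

Total count 235 over total exposure 27 shifts.
By Gamma–Poisson conjugacy, the posterior is Gamma(α + Σx, β + Σt) = Gamma(12 + 235, 18 + 27) = Gamma(247, 45).

45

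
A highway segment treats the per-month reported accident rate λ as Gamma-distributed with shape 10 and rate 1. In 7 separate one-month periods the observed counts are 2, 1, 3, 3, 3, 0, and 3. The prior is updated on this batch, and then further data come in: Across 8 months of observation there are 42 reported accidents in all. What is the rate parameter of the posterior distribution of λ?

16

Total count: 2 + 1 + 3 + 3 + 3 + 0 + 3 = 15.
Total exposure: 7 months.
After the first batch: Gamma(10 + 15, 1 + 7) = Gamma(25, 8).
Total count 42 over total exposure 8 months.
After the second batch: Gamma(25 + 42, 8 + 8) = Gamma(67, 16).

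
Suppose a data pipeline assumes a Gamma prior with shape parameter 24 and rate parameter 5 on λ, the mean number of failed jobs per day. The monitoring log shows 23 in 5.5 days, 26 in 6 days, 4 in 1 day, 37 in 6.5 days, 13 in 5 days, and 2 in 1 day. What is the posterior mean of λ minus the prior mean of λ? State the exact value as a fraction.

Total count: 23 + 26 + 4 + 37 + 13 + 2 = 105.
Total exposure: 5.5 + 6 + 1 + 6.5 + 5 + 1 = 25 days.
By Gamma–Poisson conjugacy, the posterior is Gamma(α + Σx, β + Σt) = Gamma(24 + 105, 5 + 25) = Gamma(129, 30).
Posterior mean = 129/30 = 43/10; prior mean = 24/5 = 24/5. Difference = 43/10 − 24/5 = -1/2.

-1/2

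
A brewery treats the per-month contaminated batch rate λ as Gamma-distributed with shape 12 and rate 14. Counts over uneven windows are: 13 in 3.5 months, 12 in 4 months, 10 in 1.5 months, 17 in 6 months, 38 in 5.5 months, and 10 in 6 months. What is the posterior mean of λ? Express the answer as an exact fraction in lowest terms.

224/81

Total count: 13 + 12 + 10 + 17 + 38 + 10 = 100.
Total exposure: 3.5 + 4 + 1.5 + 6 + 5.5 + 6 = 26.5 months.
By Gamma–Poisson conjugacy, the posterior is Gamma(α + Σx, β + Σt) = Gamma(12 + 100, 14 + 26.5) = Gamma(112, 81/2).
Posterior mean = α'/β' = 112/(81/2) = 224/81.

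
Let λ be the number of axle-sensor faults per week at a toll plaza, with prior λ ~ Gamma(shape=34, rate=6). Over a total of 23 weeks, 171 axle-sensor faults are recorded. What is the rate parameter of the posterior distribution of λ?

Total count 171 over total exposure 23 weeks.
The Gamma prior is conjugate for the Poisson rate, so λ | data ~ Gamma(34+171, 6+23) = Gamma(205, 29).

29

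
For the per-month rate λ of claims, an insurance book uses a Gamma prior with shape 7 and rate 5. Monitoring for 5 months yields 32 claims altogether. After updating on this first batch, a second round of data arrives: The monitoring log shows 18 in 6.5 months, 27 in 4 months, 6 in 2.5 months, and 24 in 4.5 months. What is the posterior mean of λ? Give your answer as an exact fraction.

Total count 32 over total exposure 5 months.
After the first batch: Gamma(7 + 32, 5 + 5) = Gamma(39, 10).
Total count: 18 + 27 + 6 + 24 = 75.
Total exposure: 6.5 + 4 + 2.5 + 4.5 = 17.5 months.
After the second batch: Gamma(39 + 75, 10 + 17.5) = Gamma(114, 55/2).
Posterior mean = α'/β' = 114/(55/2) = 228/55.

228/55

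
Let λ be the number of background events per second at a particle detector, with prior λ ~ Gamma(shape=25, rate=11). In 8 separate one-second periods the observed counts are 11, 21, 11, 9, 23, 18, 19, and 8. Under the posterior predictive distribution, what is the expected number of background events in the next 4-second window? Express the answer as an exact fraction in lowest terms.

580/19

Total count: 11 + 21 + 11 + 9 + 23 + 18 + 19 + 8 = 120.
Total exposure: 8 seconds.
The Gamma prior is conjugate for the Poisson rate, so λ | data ~ Gamma(25+120, 11+8) = Gamma(145, 19).
Predictive mean over a 4-second window = T·E[λ|data] = 4·145/19 = 580/19.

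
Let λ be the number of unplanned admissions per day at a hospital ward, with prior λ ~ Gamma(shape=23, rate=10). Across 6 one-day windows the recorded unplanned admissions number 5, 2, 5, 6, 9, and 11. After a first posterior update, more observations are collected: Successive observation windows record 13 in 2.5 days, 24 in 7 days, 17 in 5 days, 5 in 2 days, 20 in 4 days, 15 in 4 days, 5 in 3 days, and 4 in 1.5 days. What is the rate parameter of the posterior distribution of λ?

45

Total count: 5 + 2 + 5 + 6 + 9 + 11 = 38.
Total exposure: 6 days.
After the first batch: Gamma(23 + 38, 10 + 6) = Gamma(61, 16).
Total count: 13 + 24 + 17 + 5 + 20 + 15 + 5 + 4 = 103.
Total exposure: 2.5 + 7 + 5 + 2 + 4 + 4 + 3 + 1.5 = 29 days.
After the second batch: Gamma(61 + 103, 16 + 29) = Gamma(164, 45).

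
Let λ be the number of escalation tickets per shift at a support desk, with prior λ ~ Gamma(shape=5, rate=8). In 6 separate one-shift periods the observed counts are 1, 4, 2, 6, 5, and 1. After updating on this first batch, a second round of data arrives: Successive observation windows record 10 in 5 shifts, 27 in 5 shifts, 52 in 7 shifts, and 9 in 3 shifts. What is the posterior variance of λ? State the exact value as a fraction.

Total count: 1 + 4 + 2 + 6 + 5 + 1 = 19.
Total exposure: 6 shifts.
After the first batch: Gamma(5 + 19, 8 + 6) = Gamma(24, 14).
Total count: 10 + 27 + 52 + 9 = 98.
Total exposure: 5 + 5 + 7 + 3 = 20 shifts.
After the second batch: Gamma(24 + 98, 14 + 20) = Gamma(122, 34).
Posterior variance = α'/β'² = 122/1156 = 61/578.

61/578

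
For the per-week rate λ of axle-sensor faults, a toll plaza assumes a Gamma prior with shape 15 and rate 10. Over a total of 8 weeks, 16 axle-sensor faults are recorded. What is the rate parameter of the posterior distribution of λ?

Total count 16 over total exposure 8 weeks.
The Gamma prior is conjugate for the Poisson rate, so λ | data ~ Gamma(15+16, 10+8) = Gamma(31, 18).

18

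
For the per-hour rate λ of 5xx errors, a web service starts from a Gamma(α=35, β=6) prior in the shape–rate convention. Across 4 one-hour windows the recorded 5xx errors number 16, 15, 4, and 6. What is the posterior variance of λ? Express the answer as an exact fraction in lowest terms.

19/25

Total count: 16 + 15 + 4 + 6 = 41.
Total exposure: 4 hours.
Conjugate update: add total count to the shape and total exposure to the rate, giving Gamma(76, 10).
Posterior variance = α'/β'² = 76/100 = 19/25.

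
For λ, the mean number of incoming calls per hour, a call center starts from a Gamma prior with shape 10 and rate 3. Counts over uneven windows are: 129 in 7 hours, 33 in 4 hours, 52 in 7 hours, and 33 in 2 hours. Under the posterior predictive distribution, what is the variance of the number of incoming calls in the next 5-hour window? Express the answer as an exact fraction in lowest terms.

35980/529

Total count: 129 + 33 + 52 + 33 = 247.
Total exposure: 7 + 4 + 7 + 2 = 20 hours.
The Gamma prior is conjugate for the Poisson rate, so λ | data ~ Gamma(10+247, 3+20) = Gamma(257, 23).
The posterior predictive for a window of length T is Negative Binomial with variance T·α'·(β'+T)/β'² = 5·257·28/529 = 35980/529.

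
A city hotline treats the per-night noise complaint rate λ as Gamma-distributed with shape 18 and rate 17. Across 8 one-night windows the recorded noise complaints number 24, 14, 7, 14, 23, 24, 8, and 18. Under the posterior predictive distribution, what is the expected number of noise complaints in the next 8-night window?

48

Total count: 24 + 14 + 7 + 14 + 23 + 24 + 8 + 18 = 132.
Total exposure: 8 nights.
Gamma(α, β) with Poisson data over total exposure Σt gives posterior Gamma(α+Σx, β+Σt) = Gamma(150, 25).
Predictive mean over an 8-night window = T·E[λ|data] = 8·150/25 = 48.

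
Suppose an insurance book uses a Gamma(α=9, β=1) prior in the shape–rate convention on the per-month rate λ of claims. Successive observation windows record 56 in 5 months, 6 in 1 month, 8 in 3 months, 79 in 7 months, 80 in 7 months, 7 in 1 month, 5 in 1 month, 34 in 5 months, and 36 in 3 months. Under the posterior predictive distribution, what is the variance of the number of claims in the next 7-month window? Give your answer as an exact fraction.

Total count: 56 + 6 + 8 + 79 + 80 + 7 + 5 + 34 + 36 = 311.
Total exposure: 5 + 1 + 3 + 7 + 7 + 1 + 1 + 5 + 3 = 33 months.
Gamma(α, β) with Poisson data over total exposure Σt gives posterior Gamma(α+Σx, β+Σt) = Gamma(320, 34).
The posterior predictive for a window of length T is Negative Binomial with variance T·α'·(β'+T)/β'² = 7·320·41/1156 = 22960/289.

22960/289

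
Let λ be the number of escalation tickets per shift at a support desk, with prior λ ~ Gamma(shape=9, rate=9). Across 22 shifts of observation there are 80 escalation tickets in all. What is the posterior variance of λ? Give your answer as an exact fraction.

Total count 80 over total exposure 22 shifts.
By Gamma–Poisson conjugacy, the posterior is Gamma(α + Σx, β + Σt) = Gamma(9 + 80, 9 + 22) = Gamma(89, 31).
Posterior variance = α'/β'² = 89/961.

89/961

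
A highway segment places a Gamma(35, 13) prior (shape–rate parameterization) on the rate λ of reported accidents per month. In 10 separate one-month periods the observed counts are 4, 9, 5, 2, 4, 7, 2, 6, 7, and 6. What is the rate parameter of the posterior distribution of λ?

Total count: 4 + 9 + 5 + 2 + 4 + 7 + 2 + 6 + 7 + 6 = 52.
Total exposure: 10 months.
Gamma(α, β) with Poisson data over total exposure Σt gives posterior Gamma(α+Σx, β+Σt) = Gamma(87, 23).

23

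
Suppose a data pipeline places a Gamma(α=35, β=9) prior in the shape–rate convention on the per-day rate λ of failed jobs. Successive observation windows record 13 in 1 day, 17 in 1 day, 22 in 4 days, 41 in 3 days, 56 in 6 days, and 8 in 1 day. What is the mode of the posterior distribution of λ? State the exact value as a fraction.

Total count: 13 + 17 + 22 + 41 + 56 + 8 = 157.
Total exposure: 1 + 1 + 4 + 3 + 6 + 1 = 16 days.
Posterior: α' = 35 + 157 = 192, β' = 9 + 16 = 25.
Posterior mode = (α'−1)/β' = 191/25.

191/25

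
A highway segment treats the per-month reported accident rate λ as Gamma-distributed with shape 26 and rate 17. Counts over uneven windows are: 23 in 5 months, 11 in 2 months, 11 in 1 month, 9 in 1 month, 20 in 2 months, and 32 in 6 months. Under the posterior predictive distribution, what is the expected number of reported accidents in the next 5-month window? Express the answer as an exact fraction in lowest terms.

Total count: 23 + 11 + 11 + 9 + 20 + 32 = 106.
Total exposure: 5 + 2 + 1 + 1 + 2 + 6 = 17 months.
Posterior: α' = 26 + 106 = 132, β' = 17 + 17 = 34.
Predictive mean over a 5-month window = T·E[λ|data] = 5·132/34 = 330/17.

330/17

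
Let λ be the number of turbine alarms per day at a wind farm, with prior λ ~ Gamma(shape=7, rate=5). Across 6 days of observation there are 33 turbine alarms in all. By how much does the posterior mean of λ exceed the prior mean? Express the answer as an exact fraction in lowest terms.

123/55

Total count 33 over total exposure 6 days.
Gamma(α, β) with Poisson data over total exposure Σt gives posterior Gamma(α+Σx, β+Σt) = Gamma(40, 11).
Posterior mean = 40/11 = 40/11; prior mean = 7/5 = 7/5. Difference = 40/11 − 7/5 = 123/55.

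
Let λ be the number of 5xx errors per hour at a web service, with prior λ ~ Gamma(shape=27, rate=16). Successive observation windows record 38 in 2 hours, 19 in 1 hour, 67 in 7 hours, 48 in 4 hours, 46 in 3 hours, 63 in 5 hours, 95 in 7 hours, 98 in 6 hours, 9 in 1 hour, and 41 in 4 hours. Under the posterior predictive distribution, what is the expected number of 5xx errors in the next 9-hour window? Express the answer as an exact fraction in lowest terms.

Total count: 38 + 19 + 67 + 48 + 46 + 63 + 95 + 98 + 9 + 41 = 524.
Total exposure: 2 + 1 + 7 + 4 + 3 + 5 + 7 + 6 + 1 + 4 = 40 hours.
The Gamma prior is conjugate for the Poisson rate, so λ | data ~ Gamma(27+524, 16+40) = Gamma(551, 56).
Predictive mean over a 9-hour window = T·E[λ|data] = 9·551/56 = 4959/56.

4959/56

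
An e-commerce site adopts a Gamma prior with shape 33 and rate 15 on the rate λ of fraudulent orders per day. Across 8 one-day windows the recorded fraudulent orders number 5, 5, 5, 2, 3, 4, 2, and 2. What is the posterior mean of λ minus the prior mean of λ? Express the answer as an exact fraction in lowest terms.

Total count: 5 + 5 + 5 + 2 + 3 + 4 + 2 + 2 = 28.
Total exposure: 8 days.
The Gamma prior is conjugate for the Poisson rate, so λ | data ~ Gamma(33+28, 15+8) = Gamma(61, 23).
Posterior mean = 61/23 = 61/23; prior mean = 33/15 = 11/5. Difference = 61/23 − 11/5 = 52/115.

52/115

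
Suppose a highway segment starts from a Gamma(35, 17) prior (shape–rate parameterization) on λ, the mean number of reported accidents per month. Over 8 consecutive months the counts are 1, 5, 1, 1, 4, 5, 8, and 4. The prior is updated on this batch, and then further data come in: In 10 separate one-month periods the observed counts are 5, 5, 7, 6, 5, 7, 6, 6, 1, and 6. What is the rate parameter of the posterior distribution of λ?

Total count: 1 + 5 + 1 + 1 + 4 + 5 + 8 + 4 = 29.
Total exposure: 8 months.
After the first batch: Gamma(35 + 29, 17 + 8) = Gamma(64, 25).
Total count: 5 + 5 + 7 + 6 + 5 + 7 + 6 + 6 + 1 + 6 = 54.
Total exposure: 10 months.
After the second batch: Gamma(64 + 54, 25 + 10) = Gamma(118, 35).

35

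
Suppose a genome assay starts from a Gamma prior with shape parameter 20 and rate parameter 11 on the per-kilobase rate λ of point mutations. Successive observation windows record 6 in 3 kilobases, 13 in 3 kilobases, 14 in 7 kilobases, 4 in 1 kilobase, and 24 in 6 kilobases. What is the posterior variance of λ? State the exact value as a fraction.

81/961

Total count: 6 + 13 + 14 + 4 + 24 = 61.
Total exposure: 3 + 3 + 7 + 1 + 6 = 20 kilobases.
Posterior: α' = 20 + 61 = 81, β' = 11 + 20 = 31.
Posterior variance = α'/β'² = 81/961.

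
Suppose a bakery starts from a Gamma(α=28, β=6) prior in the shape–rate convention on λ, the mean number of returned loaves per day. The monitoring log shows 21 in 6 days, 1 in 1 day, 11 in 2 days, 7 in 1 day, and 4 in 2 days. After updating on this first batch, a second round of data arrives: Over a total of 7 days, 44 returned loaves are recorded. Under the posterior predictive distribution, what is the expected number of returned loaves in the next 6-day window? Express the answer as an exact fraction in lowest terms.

696/25

Total count: 21 + 1 + 11 + 7 + 4 = 44.
Total exposure: 6 + 1 + 2 + 1 + 2 = 12 days.
After the first batch: Gamma(28 + 44, 6 + 12) = Gamma(72, 18).
Total count 44 over total exposure 7 days.
After the second batch: Gamma(72 + 44, 18 + 7) = Gamma(116, 25).
Predictive mean over a 6-day window = T·E[λ|data] = 6·116/25 = 696/25.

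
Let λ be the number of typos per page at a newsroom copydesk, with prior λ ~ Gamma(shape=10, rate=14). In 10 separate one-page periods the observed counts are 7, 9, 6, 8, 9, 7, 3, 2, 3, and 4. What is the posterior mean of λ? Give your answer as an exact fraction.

Total count: 7 + 9 + 6 + 8 + 9 + 7 + 3 + 2 + 3 + 4 = 58.
Total exposure: 10 pages.
The Gamma prior is conjugate for the Poisson rate, so λ | data ~ Gamma(10+58, 14+10) = Gamma(68, 24).
Posterior mean = α'/β' = 68/24 = 17/6.

17/6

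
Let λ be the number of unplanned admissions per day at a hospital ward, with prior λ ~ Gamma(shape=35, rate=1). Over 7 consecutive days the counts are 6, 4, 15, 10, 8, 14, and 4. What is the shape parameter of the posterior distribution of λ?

96

Total count: 6 + 4 + 15 + 10 + 8 + 14 + 4 = 61.
Total exposure: 7 days.
The Gamma prior is conjugate for the Poisson rate, so λ | data ~ Gamma(35+61, 1+7) = Gamma(96, 8).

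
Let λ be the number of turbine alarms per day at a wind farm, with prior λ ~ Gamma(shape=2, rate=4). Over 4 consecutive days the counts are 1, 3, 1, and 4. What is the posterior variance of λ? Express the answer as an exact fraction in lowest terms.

11/64

Total count: 1 + 3 + 1 + 4 = 9.
Total exposure: 4 days.
The Gamma prior is conjugate for the Poisson rate, so λ | data ~ Gamma(2+9, 4+4) = Gamma(11, 8).
Posterior variance = α'/β'² = 11/64.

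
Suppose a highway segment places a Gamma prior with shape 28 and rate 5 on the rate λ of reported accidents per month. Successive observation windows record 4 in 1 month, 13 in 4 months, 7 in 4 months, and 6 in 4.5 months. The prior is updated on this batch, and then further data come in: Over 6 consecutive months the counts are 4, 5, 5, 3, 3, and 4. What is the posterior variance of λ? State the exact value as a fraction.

328/2401

Total count: 4 + 13 + 7 + 6 = 30.
Total exposure: 1 + 4 + 4 + 4.5 = 13.5 months.
After the first batch: Gamma(28 + 30, 5 + 13.5) = Gamma(58, 37/2).
Total count: 4 + 5 + 5 + 3 + 3 + 4 = 24.
Total exposure: 6 months.
After the second batch: Gamma(58 + 24, 37/2 + 6) = Gamma(82, 49/2).
Posterior variance = α'/β'² = 82/(2401/4) = 328/2401.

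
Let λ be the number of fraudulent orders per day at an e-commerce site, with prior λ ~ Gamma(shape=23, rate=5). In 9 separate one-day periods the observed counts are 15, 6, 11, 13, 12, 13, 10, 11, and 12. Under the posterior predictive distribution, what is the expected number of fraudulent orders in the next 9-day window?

Total count: 15 + 6 + 11 + 13 + 12 + 13 + 10 + 11 + 12 = 103.
Total exposure: 9 days.
Posterior: α' = 23 + 103 = 126, β' = 5 + 9 = 14.
Predictive mean over a 9-day window = T·E[λ|data] = 9·126/14 = 81.

81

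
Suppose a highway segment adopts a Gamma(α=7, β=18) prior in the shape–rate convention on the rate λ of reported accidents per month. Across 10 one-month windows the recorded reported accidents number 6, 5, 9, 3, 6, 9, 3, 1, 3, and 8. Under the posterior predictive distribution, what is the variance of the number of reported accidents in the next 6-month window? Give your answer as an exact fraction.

Total count: 6 + 5 + 9 + 3 + 6 + 9 + 3 + 1 + 3 + 8 = 53.
Total exposure: 10 months.
Posterior: α' = 7 + 53 = 60, β' = 18 + 10 = 28.
The posterior predictive for a window of length T is Negative Binomial with variance T·α'·(β'+T)/β'² = 6·60·34/784 = 765/49.

765/49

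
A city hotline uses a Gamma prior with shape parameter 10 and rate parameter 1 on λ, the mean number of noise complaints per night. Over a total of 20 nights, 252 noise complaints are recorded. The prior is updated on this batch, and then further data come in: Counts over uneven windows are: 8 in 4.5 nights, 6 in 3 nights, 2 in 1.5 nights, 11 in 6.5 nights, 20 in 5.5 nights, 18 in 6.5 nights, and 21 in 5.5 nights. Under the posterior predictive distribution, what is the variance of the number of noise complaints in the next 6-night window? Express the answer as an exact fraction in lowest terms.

Total count 252 over total exposure 20 nights.
After the first batch: Gamma(10 + 252, 1 + 20) = Gamma(262, 21).
Total count: 8 + 6 + 2 + 11 + 20 + 18 + 21 = 86.
Total exposure: 4.5 + 3 + 1.5 + 6.5 + 5.5 + 6.5 + 5.5 = 33 nights.
After the second batch: Gamma(262 + 86, 21 + 33) = Gamma(348, 54).
The posterior predictive for a window of length T is Negative Binomial with variance T·α'·(β'+T)/β'² = 6·348·60/2916 = 1160/27.

1160/27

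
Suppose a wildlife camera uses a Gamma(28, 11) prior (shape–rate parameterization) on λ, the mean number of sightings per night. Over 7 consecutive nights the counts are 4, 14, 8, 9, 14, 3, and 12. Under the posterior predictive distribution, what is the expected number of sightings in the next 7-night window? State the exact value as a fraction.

322/9

Total count: 4 + 14 + 8 + 9 + 14 + 3 + 12 = 64.
Total exposure: 7 nights.
By Gamma–Poisson conjugacy, the posterior is Gamma(α + Σx, β + Σt) = Gamma(28 + 64, 11 + 7) = Gamma(92, 18).
Predictive mean over a 7-night window = T·E[λ|data] = 7·92/18 = 322/9.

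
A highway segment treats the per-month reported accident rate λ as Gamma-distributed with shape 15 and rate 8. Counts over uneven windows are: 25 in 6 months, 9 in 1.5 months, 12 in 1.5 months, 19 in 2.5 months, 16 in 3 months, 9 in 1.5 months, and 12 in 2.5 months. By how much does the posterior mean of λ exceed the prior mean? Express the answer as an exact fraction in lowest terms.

Total count: 25 + 9 + 12 + 19 + 16 + 9 + 12 = 102.
Total exposure: 6 + 1.5 + 1.5 + 2.5 + 3 + 1.5 + 2.5 = 18.5 months.
By Gamma–Poisson conjugacy, the posterior is Gamma(α + Σx, β + Σt) = Gamma(15 + 102, 8 + 18.5) = Gamma(117, 53/2).
Posterior mean = 117/(53/2) = 234/53; prior mean = 15/8 = 15/8. Difference = 234/53 − 15/8 = 1077/424.

1077/424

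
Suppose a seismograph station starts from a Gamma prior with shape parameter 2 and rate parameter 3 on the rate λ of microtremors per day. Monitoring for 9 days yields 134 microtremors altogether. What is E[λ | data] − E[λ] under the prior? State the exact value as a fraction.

32/3

Total count 134 over total exposure 9 days.
By Gamma–Poisson conjugacy, the posterior is Gamma(α + Σx, β + Σt) = Gamma(2 + 134, 3 + 9) = Gamma(136, 12).
Posterior mean = 136/12 = 34/3; prior mean = 2/3 = 2/3. Difference = 34/3 − 2/3 = 32/3.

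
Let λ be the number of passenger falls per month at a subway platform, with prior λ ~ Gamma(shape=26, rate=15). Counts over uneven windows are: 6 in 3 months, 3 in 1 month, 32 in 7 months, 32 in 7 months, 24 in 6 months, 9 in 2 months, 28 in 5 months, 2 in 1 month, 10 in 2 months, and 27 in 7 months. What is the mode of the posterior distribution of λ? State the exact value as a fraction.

Total count: 6 + 3 + 32 + 32 + 24 + 9 + 28 + 2 + 10 + 27 = 173.
Total exposure: 3 + 1 + 7 + 7 + 6 + 2 + 5 + 1 + 2 + 7 = 41 months.
By Gamma–Poisson conjugacy, the posterior is Gamma(α + Σx, β + Σt) = Gamma(26 + 173, 15 + 41) = Gamma(199, 56).
Posterior mode = (α'−1)/β' = 198/56 = 99/28.

99/28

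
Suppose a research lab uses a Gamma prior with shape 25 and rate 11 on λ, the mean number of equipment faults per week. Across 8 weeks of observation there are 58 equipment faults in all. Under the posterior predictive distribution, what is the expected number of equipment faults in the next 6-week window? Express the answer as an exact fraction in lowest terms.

498/19

Total count 58 over total exposure 8 weeks.
The Gamma prior is conjugate for the Poisson rate, so λ | data ~ Gamma(25+58, 11+8) = Gamma(83, 19).
Predictive mean over a 6-week window = T·E[λ|data] = 6·83/19 = 498/19.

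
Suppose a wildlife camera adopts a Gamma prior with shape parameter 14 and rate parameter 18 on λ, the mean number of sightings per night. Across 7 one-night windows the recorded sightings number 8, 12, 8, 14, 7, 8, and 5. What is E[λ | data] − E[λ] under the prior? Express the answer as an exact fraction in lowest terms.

509/225

Total count: 8 + 12 + 8 + 14 + 7 + 8 + 5 = 62.
Total exposure: 7 nights.
By Gamma–Poisson conjugacy, the posterior is Gamma(α + Σx, β + Σt) = Gamma(14 + 62, 18 + 7) = Gamma(76, 25).
Posterior mean = 76/25 = 76/25; prior mean = 14/18 = 7/9. Difference = 76/25 − 7/9 = 509/225.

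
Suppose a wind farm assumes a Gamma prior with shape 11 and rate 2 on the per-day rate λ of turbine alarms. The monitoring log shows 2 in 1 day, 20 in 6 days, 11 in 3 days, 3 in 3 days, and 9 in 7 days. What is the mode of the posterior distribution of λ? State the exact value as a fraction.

Total count: 2 + 20 + 11 + 3 + 9 = 45.
Total exposure: 1 + 6 + 3 + 3 + 7 = 20 days.
Posterior: α' = 11 + 45 = 56, β' = 2 + 20 = 22.
Posterior mode = (α'−1)/β' = 55/22 = 5/2.

5/2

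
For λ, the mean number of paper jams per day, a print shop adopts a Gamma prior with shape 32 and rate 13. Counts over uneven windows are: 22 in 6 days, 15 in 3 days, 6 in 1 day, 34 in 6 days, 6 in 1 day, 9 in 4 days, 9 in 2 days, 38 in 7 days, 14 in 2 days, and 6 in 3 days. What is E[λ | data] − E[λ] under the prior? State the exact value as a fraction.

947/624

Total count: 22 + 15 + 6 + 34 + 6 + 9 + 9 + 38 + 14 + 6 = 159.
Total exposure: 6 + 3 + 1 + 6 + 1 + 4 + 2 + 7 + 2 + 3 = 35 days.
Posterior: α' = 32 + 159 = 191, β' = 13 + 35 = 48.
Posterior mean = 191/48 = 191/48; prior mean = 32/13 = 32/13. Difference = 191/48 − 32/13 = 947/624.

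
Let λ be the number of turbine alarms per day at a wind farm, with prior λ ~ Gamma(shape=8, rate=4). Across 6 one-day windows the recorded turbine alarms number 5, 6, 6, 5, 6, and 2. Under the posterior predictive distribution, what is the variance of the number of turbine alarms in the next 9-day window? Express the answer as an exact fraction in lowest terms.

3249/50

Total count: 5 + 6 + 6 + 5 + 6 + 2 = 30.
Total exposure: 6 days.
Gamma(α, β) with Poisson data over total exposure Σt gives posterior Gamma(α+Σx, β+Σt) = Gamma(38, 10).
The posterior predictive for a window of length T is Negative Binomial with variance T·α'·(β'+T)/β'² = 9·38·19/100 = 3249/50.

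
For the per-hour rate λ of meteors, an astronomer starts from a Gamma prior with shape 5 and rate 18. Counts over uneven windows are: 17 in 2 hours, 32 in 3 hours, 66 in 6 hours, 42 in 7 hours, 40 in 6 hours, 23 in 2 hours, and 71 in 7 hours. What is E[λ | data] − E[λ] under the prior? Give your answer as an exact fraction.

1691/306

Total count: 17 + 32 + 66 + 42 + 40 + 23 + 71 = 291.
Total exposure: 2 + 3 + 6 + 7 + 6 + 2 + 7 = 33 hours.
By Gamma–Poisson conjugacy, the posterior is Gamma(α + Σx, β + Σt) = Gamma(5 + 291, 18 + 33) = Gamma(296, 51).
Posterior mean = 296/51 = 296/51; prior mean = 5/18 = 5/18. Difference = 296/51 − 5/18 = 1691/306.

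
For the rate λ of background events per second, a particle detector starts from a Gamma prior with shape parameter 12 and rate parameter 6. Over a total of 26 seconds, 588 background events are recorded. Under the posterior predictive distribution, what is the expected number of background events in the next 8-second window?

Total count 588 over total exposure 26 seconds.
Gamma(α, β) with Poisson data over total exposure Σt gives posterior Gamma(α+Σx, β+Σt) = Gamma(600, 32).
Predictive mean over an 8-second window = T·E[λ|data] = 8·600/32 = 150.

150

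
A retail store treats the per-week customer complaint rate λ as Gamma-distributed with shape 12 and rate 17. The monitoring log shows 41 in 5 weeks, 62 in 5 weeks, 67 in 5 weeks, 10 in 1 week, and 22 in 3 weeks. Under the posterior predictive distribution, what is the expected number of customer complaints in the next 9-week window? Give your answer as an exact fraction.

107/2

Total count: 41 + 62 + 67 + 10 + 22 = 202.
Total exposure: 5 + 5 + 5 + 1 + 3 = 19 weeks.
Posterior: α' = 12 + 202 = 214, β' = 17 + 19 = 36.
Predictive mean over a 9-week window = T·E[λ|data] = 9·214/36 = 107/2.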